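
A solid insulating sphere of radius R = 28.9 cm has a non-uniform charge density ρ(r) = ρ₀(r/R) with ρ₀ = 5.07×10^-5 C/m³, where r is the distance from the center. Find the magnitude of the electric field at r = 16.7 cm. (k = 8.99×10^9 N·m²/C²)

E ≈ 1.38e5 V/m

By spherical symmetry E is radial; choose a Gaussian sphere of radius r = 16.7 cm (r < R).
Q_enc = ∫₀^r ρ(r')·4πr'² dr' = (4πρ₀/R) ∫₀^r r'^3 dr' = 4πρ₀ r^4/(4·R) = 4.287×10^-7 C.
Applying ∮E·dA = Q_enc/ε₀ with Φ = E(4πr²):
E = k|Q_enc|/r² = (8.99×10^9)(4.287×10^-7)/(0.167)² = 1.38e5 N/C.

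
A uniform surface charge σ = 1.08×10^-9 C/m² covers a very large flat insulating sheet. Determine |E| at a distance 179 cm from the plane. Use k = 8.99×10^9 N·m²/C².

E ≈ 61 V/m

The symmetry is planar: E is normal to the sheet and the same magnitude on both sides. Take a pillbox straddling the sheet with end-cap area A.
Flux Φ = 2EA and Q_enc = σA, so 2EA = σA/ε₀ ⇒ E = |σ|/(2ε₀), independent of distance.
E = 2πk|σ| = 2π(8.99×10^9)(1.08×10^-9) = 61 N/C.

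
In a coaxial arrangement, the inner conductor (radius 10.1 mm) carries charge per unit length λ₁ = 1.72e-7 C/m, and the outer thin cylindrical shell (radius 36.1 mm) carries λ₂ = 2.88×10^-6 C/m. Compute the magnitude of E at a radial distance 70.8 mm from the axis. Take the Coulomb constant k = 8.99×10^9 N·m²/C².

|E| ≈ 7.75×10^5 V/m

Coaxial Gaussian cylinder, radius r = 70.8 mm, length L (r > 36.1 mm, enclosing both).
λ_enc = λ₁ + λ₂ = (1.72e-7) + (2.88×10^-6) = 3.052e-6 C/m.
Gauss's law: E·2πrL = λ_enc L/ε₀.
E = 2k|λ_enc|/r = 2(8.99×10^9)(3.052×10^-6)/(0.0708) = 7.75×10^5 N/C.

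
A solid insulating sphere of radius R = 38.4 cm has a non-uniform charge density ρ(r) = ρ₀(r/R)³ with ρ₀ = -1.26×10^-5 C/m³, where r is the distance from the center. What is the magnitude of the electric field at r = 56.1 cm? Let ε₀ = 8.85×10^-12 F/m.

By spherical symmetry E is radial; choose a Gaussian sphere of radius r = 56.1 cm (r > R, all charge enclosed).
Q_enc = 4π ∫₀^R ρ₀(r'/R)^3 r'² dr' = 4πρ₀R³/6 = -1.494×10^-6 C.
Since E is radial and uniform over the Gaussian sphere, Φ = E·4πr² = Q_enc/ε₀.
E = |Q_enc|/(4πε₀r²) = (1.494×10^-6)/(4π·8.85×10^-12·(0.561)²) = 4.27×10^4 N/C.

|E| = 4.27×10^4 V/m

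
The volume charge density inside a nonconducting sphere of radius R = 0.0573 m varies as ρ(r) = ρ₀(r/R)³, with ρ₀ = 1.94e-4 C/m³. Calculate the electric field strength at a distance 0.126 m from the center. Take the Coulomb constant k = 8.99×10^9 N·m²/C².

|E| ≈ 4.33×10^4 V/m

Use a concentric Gaussian sphere at r = 0.126 m (r > R, all charge enclosed).
Q_enc = 4π ∫₀^R ρ₀(r'/R)^3 r'² dr' = 4πρ₀R³/6 = 7.644×10^-8 C.
Applying ∮E·dA = Q_enc/ε₀ with Φ = E(4πr²):
E = k|Q_enc|/r² = (8.99×10^9)(7.644e-8)/(0.126)² = 4.33×10^4 N/C.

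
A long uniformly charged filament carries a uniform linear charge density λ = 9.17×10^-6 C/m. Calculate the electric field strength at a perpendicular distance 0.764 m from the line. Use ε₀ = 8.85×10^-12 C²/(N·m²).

2.16×10^5 V/m

By cylindrical symmetry E is radial; use a coaxial Gaussian cylinder of radius 0.764 m and length L.
Q_enc = λL, so λ_enc = 9.17×10^-6 C/m.
Since E is radial and uniform over the curved surface, Φ = E·2πrL = Q_enc/ε₀ = λ_enc L/ε₀.
E = |λ_enc|/(2πε₀r) = (9.17e-6)/(2π·8.85×10^-12·0.764) = 2.16e5 N/C.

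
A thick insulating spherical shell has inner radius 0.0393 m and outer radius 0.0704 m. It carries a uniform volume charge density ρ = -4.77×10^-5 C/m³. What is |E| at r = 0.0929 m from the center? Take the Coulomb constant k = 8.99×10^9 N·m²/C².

By spherical symmetry E is radial; choose a Gaussian sphere of radius r = 0.0929 m (r > 0.0704 m, enclosing the whole shell).
Q_enc = ρ·(4π/3)(b³ − a³) = (-4.77e-5)·(4π/3)·((0.0704)³ − (0.0393)³) = -5.759×10^-8 C.
Gauss's law: E·4πr² = Q_enc/ε₀.
E = k|Q_enc|/r² = (8.99×10^9)(5.759×10^-8)/(0.0929)² = 6.00e4 N/C.

E ≈ 6.00×10^4 N/C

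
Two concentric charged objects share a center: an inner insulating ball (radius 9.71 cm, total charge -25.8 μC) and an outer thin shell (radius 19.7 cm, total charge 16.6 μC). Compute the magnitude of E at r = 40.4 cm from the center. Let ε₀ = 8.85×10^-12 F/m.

By spherical symmetry E is radial; choose a Gaussian sphere of radius r = 40.4 cm (r > 19.7 cm, enclosing both).
Q_enc = (-25.8 μC) + (16.6 μC) = -9.20×10^-6 C.
Since E is radial and uniform over the Gaussian sphere, Φ = E·4πr² = Q_enc/ε₀.
E = |Q_enc|/(4πε₀r²) = (9.20×10^-6)/(4π·8.85×10^-12·(0.404)²) = 5.07e5 N/C.

|E| ≈ 5.07×10^5 N/C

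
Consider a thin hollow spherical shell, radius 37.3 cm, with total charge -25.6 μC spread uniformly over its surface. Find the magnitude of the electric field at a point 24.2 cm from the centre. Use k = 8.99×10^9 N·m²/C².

|E| = 0 N/C

Symmetry ⇒ E = E(r) r̂. Gaussian sphere of radius r = 24.2 cm (inside the shell, r < 37.3 cm).
No charge lies within this surface, so Q_enc = 0 and Gauss's law gives E·4πr² = 0 ⇒ E = 0.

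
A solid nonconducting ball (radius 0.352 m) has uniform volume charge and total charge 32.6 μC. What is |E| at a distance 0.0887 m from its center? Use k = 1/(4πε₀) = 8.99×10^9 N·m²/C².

|E| = 5.96×10^5 N/C

Symmetry ⇒ E = E(r) r̂. Gaussian sphere of radius r = 0.0887 m (r < R).
For a uniform sphere the enclosed fraction is (r/R)³, so Q_enc = (32.6 μC)(0.0887/0.352)³ = 5.216×10^-7 C.
Gauss's law: E·4πr² = Q_enc/ε₀.
E = k|Q_enc|/r² = (8.99×10^9)(5.216×10^-7)/(0.0887)² = 5.96e5 N/C.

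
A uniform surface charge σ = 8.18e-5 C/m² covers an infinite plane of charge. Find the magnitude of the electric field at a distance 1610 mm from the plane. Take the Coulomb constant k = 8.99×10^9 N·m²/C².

E = 4.62×10^6 V/m

Choose a cylindrical pillbox piercing the sheet, end faces (area A) parallel to it.
Flux Φ = 2EA and Q_enc = σA, so 2EA = σA/ε₀ ⇒ E = |σ|/(2ε₀), independent of distance.
E = 2πk|σ| = 2π(8.99×10^9)(8.18×10^-5) = 4.62×10^6 N/C.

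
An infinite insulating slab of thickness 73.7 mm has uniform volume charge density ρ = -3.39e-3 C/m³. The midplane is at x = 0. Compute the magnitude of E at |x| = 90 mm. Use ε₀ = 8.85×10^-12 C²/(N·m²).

|E| ≈ 1.41×10^7 V/m

The point |x| = 90 mm lies outside the slab (half-thickness 0.03685 m). A symmetric pillbox spanning the full slab encloses Q_enc = ρ·d·A.
Flux = 2EA ⇒ E = |ρ|d/(2ε₀), independent of distance outside.
E = (3.39×10^-3)(0.0737)/(2·8.85×10^-12) = 1.41×10^7 N/C.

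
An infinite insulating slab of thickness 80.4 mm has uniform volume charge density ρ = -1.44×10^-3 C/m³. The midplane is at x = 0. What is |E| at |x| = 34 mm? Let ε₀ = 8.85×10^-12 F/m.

|E| ≈ 5.53e6 N/C

By symmetry E is perpendicular to the slab. A Gaussian pillbox from −34 mm to +34 mm (face area A) lies entirely within the slab.
Q_enc = ρ·(2x)·A and flux = 2EA, so 2EA = 2ρxA/ε₀ ⇒ E = |ρ|x/ε₀.
E = (1.44×10^-3)(0.034)/(8.85×10^-12) = 5.53×10^6 N/C.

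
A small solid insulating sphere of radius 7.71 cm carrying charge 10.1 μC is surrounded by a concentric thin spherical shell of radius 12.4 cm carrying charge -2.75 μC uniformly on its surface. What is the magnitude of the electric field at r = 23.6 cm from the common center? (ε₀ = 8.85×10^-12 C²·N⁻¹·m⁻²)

E ≈ 1.19e6 N/C

Symmetry ⇒ E = E(r) r̂. Gaussian sphere of radius r = 23.6 cm (r > 12.4 cm, enclosing both).
Q_enc = (10.1 μC) + (-2.75 μC) = 7.35e-6 C.
Applying ∮E·dA = Q_enc/ε₀ with Φ = E(4πr²):
E = |Q_enc|/(4πε₀r²) = (7.35×10^-6)/(4π·8.85×10^-12·(0.236)²) = 1.19×10^6 N/C.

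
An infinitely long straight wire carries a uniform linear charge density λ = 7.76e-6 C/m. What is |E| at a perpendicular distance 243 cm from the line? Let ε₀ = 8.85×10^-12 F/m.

|E| ≈ 5.74e4 N/C

Coaxial Gaussian cylinder, radius r = 243 cm, length L.
Q_enc = λL, so λ_enc = 7.76e-6 C/m.
By Gauss's law (flux through the curved wall only), E·2πrL = λ_enc L/ε₀.
E = |λ_enc|/(2πε₀r) = (7.76×10^-6)/(2π·8.85×10^-12·2.43) = 5.74×10^4 N/C.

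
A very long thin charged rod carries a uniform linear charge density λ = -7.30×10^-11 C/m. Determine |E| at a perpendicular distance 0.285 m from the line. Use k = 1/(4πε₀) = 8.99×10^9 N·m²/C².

Take a coaxial cylindrical Gaussian surface of radius r = 0.285 m and length L.
Q_enc = λL, so λ_enc = -7.30×10^-11 C/m.
Gauss's law: E·2πrL = λ_enc L/ε₀.
E = 2k|λ_enc|/r = 2(8.99×10^9)(7.30×10^-11)/(0.285) = 4.61 N/C.

4.61 N/C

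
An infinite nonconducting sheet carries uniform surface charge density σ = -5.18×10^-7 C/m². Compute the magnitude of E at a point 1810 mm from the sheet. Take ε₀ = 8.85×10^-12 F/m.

By planar symmetry E is perpendicular to the sheet and uniform; use a Gaussian pillbox with flat faces of area A on each side of the sheet.
Only the two end caps contribute flux: Φ = 2EA. With Q_enc = σA, Gauss's law gives E = |σ|/(2ε₀).
E = |σ|/(2ε₀) = (5.18×10^-7)/(2·8.85×10^-12) = 2.93e4 N/C.

|E| ≈ 2.93e4 N/C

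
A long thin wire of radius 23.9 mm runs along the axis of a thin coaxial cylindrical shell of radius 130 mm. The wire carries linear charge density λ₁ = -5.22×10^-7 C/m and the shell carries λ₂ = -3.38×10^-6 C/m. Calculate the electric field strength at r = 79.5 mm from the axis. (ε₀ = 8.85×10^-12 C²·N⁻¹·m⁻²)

Coaxial Gaussian cylinder, radius r = 79.5 mm, length L (between the conductors, 23.9 mm < r < 130 mm).
Only the inner wire is enclosed; the outer shell contributes nothing inside itself. λ_enc = λ₁ = -5.22×10^-7 C/m.
Gauss's law: E·2πrL = λ_enc L/ε₀.
E = |λ_enc|/(2πε₀r) = (5.22×10^-7)/(2π·8.85×10^-12·0.0795) = 1.18×10^5 N/C.

|E| = 1.18×10^5 V/m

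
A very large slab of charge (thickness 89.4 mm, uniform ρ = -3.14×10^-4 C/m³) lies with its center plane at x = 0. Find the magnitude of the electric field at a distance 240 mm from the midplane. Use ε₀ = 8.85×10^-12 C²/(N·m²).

The point |x| = 240 mm lies outside the slab (half-thickness 0.0447 m). A symmetric pillbox spanning the full slab encloses Q_enc = ρ·d·A.
Flux = 2EA ⇒ E = |ρ|d/(2ε₀), independent of distance outside.
E = (3.14e-4)(0.0894)/(2·8.85×10^-12) = 1.59×10^6 N/C.

|E| = 1.59×10^6 N/C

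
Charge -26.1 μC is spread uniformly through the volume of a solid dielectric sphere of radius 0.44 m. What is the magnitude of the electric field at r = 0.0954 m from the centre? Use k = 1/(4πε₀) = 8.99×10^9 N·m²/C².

|E| = 2.63e5 V/m

By spherical symmetry E is radial; choose a Gaussian sphere of radius r = 0.0954 m (r < R).
For a uniform sphere the enclosed fraction is (r/R)³, so Q_enc = (-26.1 μC)(0.0954/0.44)³ = -2.66×10^-7 C.
Gauss's law: E·4πr² = Q_enc/ε₀.
E = k|Q_enc|/r² = (8.99×10^9)(2.66×10^-7)/(0.0954)² = 2.63×10^5 N/C.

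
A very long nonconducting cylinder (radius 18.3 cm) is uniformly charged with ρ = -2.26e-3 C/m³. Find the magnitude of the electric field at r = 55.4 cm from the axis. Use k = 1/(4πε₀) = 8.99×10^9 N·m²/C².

Take a coaxial cylindrical Gaussian surface of radius r = 55.4 cm and length L (r > 18.3 cm, full cross-section enclosed).
λ_enc = ρ·πR² = (-2.26e-3)π(0.183)² = -2.378×10^-4 C/m.
By Gauss's law (flux through the curved wall only), E·2πrL = λ_enc L/ε₀.
E = 2k|λ_enc|/r = 2(8.99×10^9)(2.378×10^-4)/(0.554) = 7.72×10^6 N/C.

|E| = 7.72×10^6 N/C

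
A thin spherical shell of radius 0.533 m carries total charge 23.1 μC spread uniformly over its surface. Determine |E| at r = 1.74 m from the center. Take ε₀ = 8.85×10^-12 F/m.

|E| ≈ 6.86×10^4 N/C

Take a concentric spherical Gaussian surface of radius r = 1.74 m (r > 0.533 m).
The entire shell is enclosed: Q_enc = 2.31e-5 C.
Applying ∮E·dA = Q_enc/ε₀ with Φ = E(4πr²):
E = |Q_enc|/(4πε₀r²) = (2.31×10^-5)/(4π·8.85×10^-12·(1.74)²) = 6.86×10^4 N/C.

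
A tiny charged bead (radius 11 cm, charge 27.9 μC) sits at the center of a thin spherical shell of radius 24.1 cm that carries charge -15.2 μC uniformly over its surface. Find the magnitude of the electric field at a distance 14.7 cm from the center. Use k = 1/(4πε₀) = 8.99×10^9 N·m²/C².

E ≈ 1.16×10^7 V/m

Symmetry ⇒ E = E(r) r̂. Gaussian sphere of radius r = 14.7 cm (between the bodies, 11 cm < r < 24.1 cm).
The shell at 24.1 cm lies outside the Gaussian surface, so Q_enc = 27.9 μC = 2.79e-5 C.
By Gauss's law, ∮E·dA = E·4πr² = Q_enc/ε₀.
E = k|Q_enc|/r² = (8.99×10^9)(2.79×10^-5)/(0.147)² = 1.16e7 N/C.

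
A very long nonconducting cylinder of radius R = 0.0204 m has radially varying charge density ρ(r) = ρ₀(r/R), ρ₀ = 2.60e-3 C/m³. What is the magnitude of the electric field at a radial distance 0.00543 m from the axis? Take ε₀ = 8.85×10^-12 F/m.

E = 1.42e5 V/m

By cylindrical symmetry E is radial; use a coaxial Gaussian cylinder of radius 0.00543 m and length L (r < R).
Integrating ρ over the cross-section to radius r: λ_enc = (2πρ₀/R) ∫₀^r r'^2 dr' = 2πρ₀ r^3/(3·R) = 4.274×10^-8 C/m.
By Gauss's law (flux through the curved wall only), E·2πrL = λ_enc L/ε₀.
E = |λ_enc|/(2πε₀r) = (4.274e-8)/(2π·8.85×10^-12·0.00543) = 1.42×10^5 N/C.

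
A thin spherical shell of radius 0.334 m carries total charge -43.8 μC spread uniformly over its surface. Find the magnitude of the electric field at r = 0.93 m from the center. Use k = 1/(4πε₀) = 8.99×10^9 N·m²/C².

E ≈ 4.55×10^5 N/C

Symmetry ⇒ E = E(r) r̂. Gaussian sphere of radius r = 0.93 m (r > 0.334 m).
The entire shell is enclosed: Q_enc = -4.38×10^-5 C.
Applying ∮E·dA = Q_enc/ε₀ with Φ = E(4πr²):
E = k|Q_enc|/r² = (8.99×10^9)(4.38×10^-5)/(0.93)² = 4.55×10^5 N/C.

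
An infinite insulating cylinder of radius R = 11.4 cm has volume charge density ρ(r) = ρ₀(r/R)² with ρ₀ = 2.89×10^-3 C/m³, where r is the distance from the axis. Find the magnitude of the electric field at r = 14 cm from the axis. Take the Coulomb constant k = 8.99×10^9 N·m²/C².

Take a coaxial cylindrical Gaussian surface of radius r = 14 cm and length L (r > R, full charge per length enclosed).
λ_enc = 2π ∫₀^R ρ₀(r'/R)^2 r' dr' = 2πρ₀R²/4 = 5.90×10^-5 C/m.
Gauss's law: E·2πrL = λ_enc L/ε₀.
E = 2k|λ_enc|/r = 2(8.99×10^9)(5.90×10^-5)/(0.14) = 7.58×10^6 N/C.

E = 7.58×10^6 N/C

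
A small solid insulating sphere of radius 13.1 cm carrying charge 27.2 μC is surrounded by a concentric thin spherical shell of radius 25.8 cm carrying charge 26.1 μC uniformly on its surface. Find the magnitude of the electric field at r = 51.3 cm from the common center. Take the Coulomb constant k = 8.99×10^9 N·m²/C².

1.82×10^6 N/C

Take a concentric spherical Gaussian surface of radius r = 51.3 cm (r > 25.8 cm, enclosing both).
Q_enc = (27.2 μC) + (26.1 μC) = 5.33e-5 C.
By Gauss's law, ∮E·dA = E·4πr² = Q_enc/ε₀.
E = k|Q_enc|/r² = (8.99×10^9)(5.33e-5)/(0.513)² = 1.82e6 N/C.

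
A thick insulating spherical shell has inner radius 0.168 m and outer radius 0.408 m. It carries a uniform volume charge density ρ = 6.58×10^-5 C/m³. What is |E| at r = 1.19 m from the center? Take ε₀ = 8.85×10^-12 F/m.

1.11e5 N/C

Use a concentric Gaussian sphere at r = 1.19 m (r > 0.408 m, enclosing the whole shell).
Q_enc = ρ·(4π/3)(b³ − a³) = (6.58e-5)·(4π/3)·((0.408)³ − (0.168)³) = 1.741×10^-5 C.
Gauss's law: E·4πr² = Q_enc/ε₀.
E = |Q_enc|/(4πε₀r²) = (1.741×10^-5)/(4π·8.85×10^-12·(1.19)²) = 1.11×10^5 N/C.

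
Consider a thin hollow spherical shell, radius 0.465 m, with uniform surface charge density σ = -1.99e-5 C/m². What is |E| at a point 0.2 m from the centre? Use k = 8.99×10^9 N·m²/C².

|E| = 0 V/m

By spherical symmetry E is radial; choose a Gaussian sphere of radius r = 0.2 m (inside the shell, r < 0.465 m).
No charge lies within this surface, so Q_enc = 0 and Gauss's law gives E·4πr² = 0 ⇒ E = 0.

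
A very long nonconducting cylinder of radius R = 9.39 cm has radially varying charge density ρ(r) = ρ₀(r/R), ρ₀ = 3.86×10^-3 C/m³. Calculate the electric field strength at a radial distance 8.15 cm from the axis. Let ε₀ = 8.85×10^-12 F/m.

E = 1.03×10^7 N/C

Choose a coaxial cylinder of radius r = 8.15 cm (arbitrary length L) as the Gaussian surface (r < R).
Integrating ρ over the cross-section to radius r: λ_enc = (2πρ₀/R) ∫₀^r r'^2 dr' = 2πρ₀ r^3/(3·R) = 4.661×10^-5 C/m.
Gauss's law: E·2πrL = λ_enc L/ε₀.
E = |λ_enc|/(2πε₀r) = (4.661×10^-5)/(2π·8.85×10^-12·0.0815) = 1.03e7 N/C.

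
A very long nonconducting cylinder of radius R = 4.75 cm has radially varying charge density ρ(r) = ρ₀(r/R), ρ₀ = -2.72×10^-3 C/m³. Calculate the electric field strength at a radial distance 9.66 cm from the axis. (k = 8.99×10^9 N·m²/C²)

Coaxial Gaussian cylinder, radius r = 9.66 cm, length L (r > R, full charge per length enclosed).
λ_enc = 2π ∫₀^R ρ₀(r'/R)^1 r' dr' = 2πρ₀R²/3 = -1.285×10^-5 C/m.
By Gauss's law (flux through the curved wall only), E·2πrL = λ_enc L/ε₀.
E = 2k|λ_enc|/r = 2(8.99×10^9)(1.285×10^-5)/(0.0966) = 2.39e6 N/C.

|E| = 2.39e6 N/C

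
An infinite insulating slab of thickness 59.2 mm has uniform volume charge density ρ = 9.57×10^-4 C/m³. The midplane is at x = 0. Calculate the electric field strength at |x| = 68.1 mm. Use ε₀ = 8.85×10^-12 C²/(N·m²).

The point |x| = 68.1 mm lies outside the slab (half-thickness 0.0296 m). A symmetric pillbox spanning the full slab encloses Q_enc = ρ·d·A.
Flux = 2EA ⇒ E = |ρ|d/(2ε₀), independent of distance outside.
E = (9.57×10^-4)(0.0592)/(2·8.85×10^-12) = 3.20×10^6 N/C.

|E| ≈ 3.20e6 V/m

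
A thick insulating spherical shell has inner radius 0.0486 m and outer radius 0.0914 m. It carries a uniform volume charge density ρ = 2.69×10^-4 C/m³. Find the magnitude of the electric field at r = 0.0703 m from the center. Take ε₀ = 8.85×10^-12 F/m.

|E| ≈ 4.77×10^5 N/C

Use a concentric Gaussian sphere at r = 0.0703 m (within the shell material, 0.0486 m < r < 0.0914 m).
Only the shell between 0.0486 m and r is enclosed: Q_enc = ρ·(4π/3)(r³ − a³) = (2.69×10^-4)·(4π/3)·((0.0703)³ − (0.0486)³) = 2.621×10^-7 C.
Applying ∮E·dA = Q_enc/ε₀ with Φ = E(4πr²):
E = |Q_enc|/(4πε₀r²) = (2.621×10^-7)/(4π·8.85×10^-12·(0.0703)²) = 4.77×10^5 N/C.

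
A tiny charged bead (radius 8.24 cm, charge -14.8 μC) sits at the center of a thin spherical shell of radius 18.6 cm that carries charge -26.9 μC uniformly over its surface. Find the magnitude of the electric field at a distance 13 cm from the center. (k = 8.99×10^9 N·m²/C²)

|E| ≈ 7.87×10^6 N/C

By spherical symmetry E is radial; choose a Gaussian sphere of radius r = 13 cm (between the bodies, 8.24 cm < r < 18.6 cm).
Only the inner charge is enclosed; the outer shell contributes nothing inside itself. Q_enc = -14.8 μC = -1.48×10^-5 C.
Applying ∮E·dA = Q_enc/ε₀ with Φ = E(4πr²):
E = k|Q_enc|/r² = (8.99×10^9)(1.48×10^-5)/(0.13)² = 7.87×10^6 N/C.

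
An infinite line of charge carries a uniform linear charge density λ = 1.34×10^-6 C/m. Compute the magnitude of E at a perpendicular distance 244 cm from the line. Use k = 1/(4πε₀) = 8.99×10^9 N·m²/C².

|E| ≈ 9.87e3 N/C

Choose a coaxial cylinder of radius r = 244 cm (arbitrary length L) as the Gaussian surface.
Q_enc = λL, so λ_enc = 1.34×10^-6 C/m.
Since E is radial and uniform over the curved surface, Φ = E·2πrL = Q_enc/ε₀ = λ_enc L/ε₀.
E = 2k|λ_enc|/r = 2(8.99×10^9)(1.34e-6)/(2.44) = 9.87×10^3 N/C.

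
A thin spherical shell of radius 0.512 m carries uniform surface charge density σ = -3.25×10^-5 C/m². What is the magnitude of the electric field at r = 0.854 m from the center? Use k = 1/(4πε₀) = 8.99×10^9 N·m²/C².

E = 1.32×10^6 N/C

Use a concentric Gaussian sphere at r = 0.854 m (r > 0.512 m).
The entire shell is enclosed: Q_enc = σ·4πR² = (-3.25e-5)·4π·(0.512)² = -1.071×10^-4 C.
By Gauss's law, ∮E·dA = E·4πr² = Q_enc/ε₀.
E = k|Q_enc|/r² = (8.99×10^9)(1.071×10^-4)/(0.854)² = 1.32×10^6 N/C.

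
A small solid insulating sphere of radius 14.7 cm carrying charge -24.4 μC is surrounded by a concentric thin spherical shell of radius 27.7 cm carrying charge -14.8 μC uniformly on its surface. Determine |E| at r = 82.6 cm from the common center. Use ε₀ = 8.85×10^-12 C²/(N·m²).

|E| = 5.17e5 N/C

Take a concentric spherical Gaussian surface of radius r = 82.6 cm (r > 27.7 cm, enclosing both).
Q_enc = (-24.4 μC) + (-14.8 μC) = -3.92×10^-5 C.
Since E is radial and uniform over the Gaussian sphere, Φ = E·4πr² = Q_enc/ε₀.
E = |Q_enc|/(4πε₀r²) = (3.92e-5)/(4π·8.85×10^-12·(0.826)²) = 5.17e5 N/C.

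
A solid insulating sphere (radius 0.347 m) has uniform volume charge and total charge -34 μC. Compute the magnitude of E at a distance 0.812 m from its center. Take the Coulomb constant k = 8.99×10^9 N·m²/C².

By spherical symmetry E is radial; choose a Gaussian sphere of radius r = 0.812 m (r > R, so the entire charge is enclosed).
Q_enc = -34 μC = -3.40e-5 C.
Since E is radial and uniform over the Gaussian sphere, Φ = E·4πr² = Q_enc/ε₀.
E = k|Q_enc|/r² = (8.99×10^9)(3.40e-5)/(0.812)² = 4.64×10^5 N/C.

|E| ≈ 4.64×10^5 N/C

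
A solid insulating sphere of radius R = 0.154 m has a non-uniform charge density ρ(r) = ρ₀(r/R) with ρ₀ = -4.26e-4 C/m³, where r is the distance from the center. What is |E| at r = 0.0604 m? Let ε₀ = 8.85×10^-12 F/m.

E ≈ 2.85×10^5 V/m

Take a concentric spherical Gaussian surface of radius r = 0.0604 m (r < R).
Integrate the density: Q_enc = 4π ∫₀^r ρ₀(r'/R)^1 r'² dr' = 4πρ₀ r^4/(4·R) = -1.157×10^-7 C.
Gauss's law: E·4πr² = Q_enc/ε₀.
E = |Q_enc|/(4πε₀r²) = (1.157×10^-7)/(4π·8.85×10^-12·(0.0604)²) = 2.85×10^5 N/C.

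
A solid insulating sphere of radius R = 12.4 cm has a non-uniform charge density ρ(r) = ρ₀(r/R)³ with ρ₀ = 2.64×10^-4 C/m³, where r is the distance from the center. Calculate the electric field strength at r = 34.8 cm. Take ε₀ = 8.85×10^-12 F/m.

Use a concentric Gaussian sphere at r = 34.8 cm (r > R, all charge enclosed).
Q_enc = 4π ∫₀^R ρ₀(r'/R)^3 r'² dr' = 4πρ₀R³/6 = 1.054e-6 C.
Applying ∮E·dA = Q_enc/ε₀ with Φ = E(4πr²):
E = |Q_enc|/(4πε₀r²) = (1.054×10^-6)/(4π·8.85×10^-12·(0.348)²) = 7.83×10^4 N/C.

E ≈ 7.83×10^4 N/C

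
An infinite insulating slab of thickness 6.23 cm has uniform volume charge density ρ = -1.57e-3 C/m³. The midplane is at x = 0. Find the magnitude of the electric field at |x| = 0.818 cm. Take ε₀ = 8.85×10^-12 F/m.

E ≈ 1.45e6 V/m

By symmetry E is perpendicular to the slab. A Gaussian pillbox from −0.818 cm to +0.818 cm (face area A) lies entirely within the slab.
Q_enc = ρ·(2x)·A and flux = 2EA, so 2EA = 2ρxA/ε₀ ⇒ E = |ρ|x/ε₀.
E = (1.57×10^-3)(0.00818)/(8.85×10^-12) = 1.45e6 N/C.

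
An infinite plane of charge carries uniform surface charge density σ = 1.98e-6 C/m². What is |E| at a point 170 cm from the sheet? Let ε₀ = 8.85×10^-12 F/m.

Choose a cylindrical pillbox piercing the sheet, end faces (area A) parallel to it.
Only the two end caps contribute flux: Φ = 2EA. With Q_enc = σA, Gauss's law gives E = |σ|/(2ε₀).
E = |σ|/(2ε₀) = (1.98e-6)/(2·8.85×10^-12) = 1.12×10^5 N/C.

1.12×10^5 V/m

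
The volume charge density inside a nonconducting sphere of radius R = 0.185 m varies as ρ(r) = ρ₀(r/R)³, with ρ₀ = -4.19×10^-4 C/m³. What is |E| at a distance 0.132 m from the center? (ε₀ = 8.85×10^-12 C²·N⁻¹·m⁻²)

|E| = 3.78e5 N/C

By spherical symmetry E is radial; choose a Gaussian sphere of radius r = 0.132 m (r < R).
Integrate the density: Q_enc = 4π ∫₀^r ρ₀(r'/R)^3 r'² dr' = 4πρ₀ r^6/(6·R³) = -7.332e-7 C.
Applying ∮E·dA = Q_enc/ε₀ with Φ = E(4πr²):
E = |Q_enc|/(4πε₀r²) = (7.332×10^-7)/(4π·8.85×10^-12·(0.132)²) = 3.78e5 N/C.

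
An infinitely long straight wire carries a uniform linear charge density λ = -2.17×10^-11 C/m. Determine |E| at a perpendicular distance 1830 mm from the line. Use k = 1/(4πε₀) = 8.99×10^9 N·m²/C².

Choose a coaxial cylinder of radius r = 1830 mm (arbitrary length L) as the Gaussian surface.
Q_enc = λL, so λ_enc = -2.17×10^-11 C/m.
By Gauss's law (flux through the curved wall only), E·2πrL = λ_enc L/ε₀.
E = 2k|λ_enc|/r = 2(8.99×10^9)(2.17×10^-11)/(1.83) = 0.213 N/C.

E = 0.213 N/C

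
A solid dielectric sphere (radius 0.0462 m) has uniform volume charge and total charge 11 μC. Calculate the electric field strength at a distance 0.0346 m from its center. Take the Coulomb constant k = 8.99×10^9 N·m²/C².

Symmetry ⇒ E = E(r) r̂. Gaussian sphere of radius r = 0.0346 m (r < R).
For a uniform sphere the enclosed fraction is (r/R)³, so Q_enc = (11 μC)(0.0346/0.0462)³ = 4.621e-6 C.
Since E is radial and uniform over the Gaussian sphere, Φ = E·4πr² = Q_enc/ε₀.
E = k|Q_enc|/r² = (8.99×10^9)(4.621e-6)/(0.0346)² = 3.47×10^7 N/C.

E = 3.47×10^7 N/C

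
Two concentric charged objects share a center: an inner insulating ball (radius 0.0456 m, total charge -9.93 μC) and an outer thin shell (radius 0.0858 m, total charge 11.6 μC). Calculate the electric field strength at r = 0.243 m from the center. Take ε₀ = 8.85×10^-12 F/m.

E = 2.54×10^5 N/C

Symmetry ⇒ E = E(r) r̂. Gaussian sphere of radius r = 0.243 m (r > 0.0858 m, enclosing both).
Q_enc = (-9.93 μC) + (11.6 μC) = 1.67×10^-6 C.
Since E is radial and uniform over the Gaussian sphere, Φ = E·4πr² = Q_enc/ε₀.
E = |Q_enc|/(4πε₀r²) = (1.67×10^-6)/(4π·8.85×10^-12·(0.243)²) = 2.54e5 N/C.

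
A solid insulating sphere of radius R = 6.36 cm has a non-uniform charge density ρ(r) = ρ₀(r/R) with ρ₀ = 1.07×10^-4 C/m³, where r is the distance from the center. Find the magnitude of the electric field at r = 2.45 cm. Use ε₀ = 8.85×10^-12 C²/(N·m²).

Take a concentric spherical Gaussian surface of radius r = 2.45 cm (r < R).
Integrate the density: Q_enc = 4π ∫₀^r ρ₀(r'/R)^1 r'² dr' = 4πρ₀ r^4/(4·R) = 1.904×10^-9 C.
Since E is radial and uniform over the Gaussian sphere, Φ = E·4πr² = Q_enc/ε₀.
E = |Q_enc|/(4πε₀r²) = (1.904×10^-9)/(4π·8.85×10^-12·(0.0245)²) = 2.85×10^4 N/C.

|E| = 2.85×10^4 N/C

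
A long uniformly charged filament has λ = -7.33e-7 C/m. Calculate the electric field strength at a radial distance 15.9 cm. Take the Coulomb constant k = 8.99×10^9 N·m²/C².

Take a coaxial cylindrical Gaussian surface of radius r = 15.9 cm and length L.
Q_enc = λL, so λ_enc = -7.33×10^-7 C/m.
Gauss's law: E·2πrL = λ_enc L/ε₀.
E = 2k|λ_enc|/r = 2(8.99×10^9)(7.33×10^-7)/(0.159) = 8.29×10^4 N/C.

|E| = 8.29e4 N/C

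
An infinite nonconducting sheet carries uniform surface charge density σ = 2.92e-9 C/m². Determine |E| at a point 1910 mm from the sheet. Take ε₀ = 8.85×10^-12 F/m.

The symmetry is planar: E is normal to the sheet and the same magnitude on both sides. Take a pillbox straddling the sheet with end-cap area A.
Only the two end caps contribute flux: Φ = 2EA. With Q_enc = σA, Gauss's law gives E = |σ|/(2ε₀).
E = |σ|/(2ε₀) = (2.92e-9)/(2·8.85×10^-12) = 165 N/C.

|E| = 165 V/m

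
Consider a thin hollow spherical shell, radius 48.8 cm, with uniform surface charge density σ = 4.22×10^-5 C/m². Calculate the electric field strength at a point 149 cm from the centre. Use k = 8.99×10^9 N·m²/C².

|E| = 5.11e5 N/C

Symmetry ⇒ E = E(r) r̂. Gaussian sphere of radius r = 149 cm (r > 48.8 cm).
The entire shell is enclosed: Q_enc = σ·4πR² = (4.22×10^-5)·4π·(0.488)² = 1.263×10^-4 C.
Since E is radial and uniform over the Gaussian sphere, Φ = E·4πr² = Q_enc/ε₀.
E = k|Q_enc|/r² = (8.99×10^9)(1.263×10^-4)/(1.49)² = 5.11×10^5 N/C.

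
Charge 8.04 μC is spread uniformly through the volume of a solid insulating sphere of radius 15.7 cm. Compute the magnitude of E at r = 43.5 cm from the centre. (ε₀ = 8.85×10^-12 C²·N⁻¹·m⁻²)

Use a concentric Gaussian sphere at r = 43.5 cm (r > R, so the entire charge is enclosed).
Q_enc = 8.04 μC = 8.04×10^-6 C.
Applying ∮E·dA = Q_enc/ε₀ with Φ = E(4πr²):
E = |Q_enc|/(4πε₀r²) = (8.04e-6)/(4π·8.85×10^-12·(0.435)²) = 3.82e5 N/C.

|E| ≈ 3.82×10^5 N/C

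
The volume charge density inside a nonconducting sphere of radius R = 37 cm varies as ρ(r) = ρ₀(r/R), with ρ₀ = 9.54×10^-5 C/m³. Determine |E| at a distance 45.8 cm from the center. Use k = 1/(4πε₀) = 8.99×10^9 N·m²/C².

|E| = 6.51×10^5 V/m

By spherical symmetry E is radial; choose a Gaussian sphere of radius r = 45.8 cm (r > R, all charge enclosed).
Q_enc = 4π ∫₀^R ρ₀(r'/R)^1 r'² dr' = 4πρ₀R³/4 = 1.518×10^-5 C.
Since E is radial and uniform over the Gaussian sphere, Φ = E·4πr² = Q_enc/ε₀.
E = k|Q_enc|/r² = (8.99×10^9)(1.518×10^-5)/(0.458)² = 6.51×10^5 N/C.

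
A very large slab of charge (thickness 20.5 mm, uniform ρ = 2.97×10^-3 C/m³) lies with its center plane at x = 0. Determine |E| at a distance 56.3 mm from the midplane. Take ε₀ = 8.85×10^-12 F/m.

E ≈ 3.44×10^6 N/C

The point |x| = 56.3 mm lies outside the slab (half-thickness 0.01025 m). A symmetric pillbox spanning the full slab encloses Q_enc = ρ·d·A.
Flux = 2EA ⇒ E = |ρ|d/(2ε₀), independent of distance outside.
E = (2.97×10^-3)(0.0205)/(2·8.85×10^-12) = 3.44×10^6 N/C.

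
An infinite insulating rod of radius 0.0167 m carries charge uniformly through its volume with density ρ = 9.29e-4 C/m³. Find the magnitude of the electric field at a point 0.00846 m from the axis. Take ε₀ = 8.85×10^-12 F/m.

4.44×10^5 N/C

By cylindrical symmetry E is radial; use a coaxial Gaussian cylinder of radius 0.00846 m and length L (r < R).
Charge inside radius r per length L is ρ·πr²·L, so λ_enc = ρπr² = 2.089e-7 C/m.
Gauss's law: E·2πrL = λ_enc L/ε₀.
E = |λ_enc|/(2πε₀r) = (2.089×10^-7)/(2π·8.85×10^-12·0.00846) = 4.44×10^5 N/C.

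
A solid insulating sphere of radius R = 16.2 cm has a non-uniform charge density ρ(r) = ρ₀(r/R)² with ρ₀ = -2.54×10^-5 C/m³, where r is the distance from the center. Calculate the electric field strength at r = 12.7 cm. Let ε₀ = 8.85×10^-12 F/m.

|E| ≈ 4.48×10^4 N/C

Take a concentric spherical Gaussian surface of radius r = 12.7 cm (r < R).
Q_enc = ∫₀^r ρ(r')·4πr'² dr' = (4πρ₀/R²) ∫₀^r r'^4 dr' = 4πρ₀ r^5/(5·R²) = -8.036e-8 C.
Gauss's law: E·4πr² = Q_enc/ε₀.
E = |Q_enc|/(4πε₀r²) = (8.036×10^-8)/(4π·8.85×10^-12·(0.127)²) = 4.48×10^4 N/C.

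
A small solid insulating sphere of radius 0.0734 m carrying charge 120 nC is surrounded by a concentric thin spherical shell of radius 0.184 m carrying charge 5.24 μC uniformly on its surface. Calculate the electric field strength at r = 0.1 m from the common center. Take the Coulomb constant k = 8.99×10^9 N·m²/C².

E = 1.08×10^5 V/m

By spherical symmetry E is radial; choose a Gaussian sphere of radius r = 0.1 m (between the bodies, 0.0734 m < r < 0.184 m).
The shell at 0.184 m lies outside the Gaussian surface, so Q_enc = 120 nC = 1.20e-7 C.
Since E is radial and uniform over the Gaussian sphere, Φ = E·4πr² = Q_enc/ε₀.
E = k|Q_enc|/r² = (8.99×10^9)(1.20×10^-7)/(0.1)² = 1.08×10^5 N/C.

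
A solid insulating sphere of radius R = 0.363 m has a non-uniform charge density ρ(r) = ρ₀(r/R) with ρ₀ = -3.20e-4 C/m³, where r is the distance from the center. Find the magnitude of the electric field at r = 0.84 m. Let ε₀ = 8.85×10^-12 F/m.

6.13e5 V/m

By spherical symmetry E is radial; choose a Gaussian sphere of radius r = 0.84 m (r > R, all charge enclosed).
Q_enc = 4π ∫₀^R ρ₀(r'/R)^1 r'² dr' = 4πρ₀R³/4 = -4.809×10^-5 C.
Applying ∮E·dA = Q_enc/ε₀ with Φ = E(4πr²):
E = |Q_enc|/(4πε₀r²) = (4.809×10^-5)/(4π·8.85×10^-12·(0.84)²) = 6.13×10^5 N/C.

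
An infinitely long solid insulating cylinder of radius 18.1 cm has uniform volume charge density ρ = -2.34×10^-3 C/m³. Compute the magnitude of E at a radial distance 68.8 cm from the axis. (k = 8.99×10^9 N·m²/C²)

|E| = 6.29×10^6 N/C

Choose a coaxial cylinder of radius r = 68.8 cm (arbitrary length L) as the Gaussian surface (r > 18.1 cm, full cross-section enclosed).
λ_enc = ρ·πR² = (-2.34e-3)π(0.181)² = -2.408×10^-4 C/m.
Since E is radial and uniform over the curved surface, Φ = E·2πrL = Q_enc/ε₀ = λ_enc L/ε₀.
E = 2k|λ_enc|/r = 2(8.99×10^9)(2.408e-4)/(0.688) = 6.29×10^6 N/C.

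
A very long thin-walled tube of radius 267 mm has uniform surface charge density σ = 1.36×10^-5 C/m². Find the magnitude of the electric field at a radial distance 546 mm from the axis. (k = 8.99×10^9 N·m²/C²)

7.51×10^5 V/m

Choose a coaxial cylinder of radius r = 546 mm (arbitrary length L) as the Gaussian surface (r > 267 mm).
The whole shell is enclosed: λ_enc = σ·2πR = (1.36×10^-5)·2π·(0.267) = 2.282×10^-5 C/m.
Since E is radial and uniform over the curved surface, Φ = E·2πrL = Q_enc/ε₀ = λ_enc L/ε₀.
E = 2k|λ_enc|/r = 2(8.99×10^9)(2.282×10^-5)/(0.546) = 7.51×10^5 N/C.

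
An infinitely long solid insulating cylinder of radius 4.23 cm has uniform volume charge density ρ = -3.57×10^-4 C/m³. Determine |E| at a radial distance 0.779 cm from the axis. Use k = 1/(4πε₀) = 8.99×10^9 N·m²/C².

E ≈ 1.57×10^5 V/m

Take a coaxial cylindrical Gaussian surface of radius r = 0.779 cm and length L (r < R).
Enclosed charge per unit length: λ_enc = ρ·πr² = (-3.57×10^-4)π(0.00779)² = -6.806×10^-8 C/m.
By Gauss's law (flux through the curved wall only), E·2πrL = λ_enc L/ε₀.
E = 2k|λ_enc|/r = 2(8.99×10^9)(6.806×10^-8)/(0.00779) = 1.57×10^5 N/C.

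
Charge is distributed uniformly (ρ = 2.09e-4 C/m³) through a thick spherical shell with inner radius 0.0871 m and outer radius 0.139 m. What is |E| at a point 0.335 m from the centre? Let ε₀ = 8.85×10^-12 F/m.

Symmetry ⇒ E = E(r) r̂. Gaussian sphere of radius r = 0.335 m (r > 0.139 m, enclosing the whole shell).
Q_enc = ρ·(4π/3)(b³ − a³) = (2.09e-4)·(4π/3)·((0.139)³ − (0.0871)³) = 1.773×10^-6 C.
By Gauss's law, ∮E·dA = E·4πr² = Q_enc/ε₀.
E = |Q_enc|/(4πε₀r²) = (1.773e-6)/(4π·8.85×10^-12·(0.335)²) = 1.42e5 N/C.

E ≈ 1.42×10^5 V/m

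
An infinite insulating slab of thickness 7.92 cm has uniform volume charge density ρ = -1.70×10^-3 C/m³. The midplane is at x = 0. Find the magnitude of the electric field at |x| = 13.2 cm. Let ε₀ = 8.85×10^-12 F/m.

E = 7.61×10^6 N/C

The point |x| = 13.2 cm lies outside the slab (half-thickness 0.0396 m). A symmetric pillbox spanning the full slab encloses Q_enc = ρ·d·A.
Flux = 2EA ⇒ E = |ρ|d/(2ε₀), independent of distance outside.
E = (1.70×10^-3)(0.0792)/(2·8.85×10^-12) = 7.61×10^6 N/C.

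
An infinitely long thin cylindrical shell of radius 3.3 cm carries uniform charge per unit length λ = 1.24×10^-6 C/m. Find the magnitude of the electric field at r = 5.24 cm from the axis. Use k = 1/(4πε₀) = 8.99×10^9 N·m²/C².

By cylindrical symmetry E is radial; use a coaxial Gaussian cylinder of radius 5.24 cm and length L (r > 3.3 cm).
The full line charge is enclosed: λ_enc = 1.24e-6 C/m.
Applying ∮E·dA = Q_enc/ε₀ with the end caps contributing no flux:
E = 2k|λ_enc|/r = 2(8.99×10^9)(1.24×10^-6)/(0.0524) = 4.25×10^5 N/C.

E ≈ 4.25×10^5 N/C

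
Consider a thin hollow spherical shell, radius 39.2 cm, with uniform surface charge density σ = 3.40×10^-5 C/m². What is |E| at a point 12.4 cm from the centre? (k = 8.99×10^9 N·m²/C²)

E = 0 (no enclosed charge)

Take a concentric spherical Gaussian surface of radius r = 12.4 cm (inside the shell, r < 39.2 cm).
All the charge is outside the Gaussian surface: Q_enc = 0, hence E = 0 everywhere inside the shell.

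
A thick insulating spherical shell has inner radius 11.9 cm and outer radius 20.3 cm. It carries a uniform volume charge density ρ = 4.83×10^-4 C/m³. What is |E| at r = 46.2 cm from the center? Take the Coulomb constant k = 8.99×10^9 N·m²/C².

Symmetry ⇒ E = E(r) r̂. Gaussian sphere of radius r = 46.2 cm (r > 20.3 cm, enclosing the whole shell).
Q_enc = ρ·(4π/3)(b³ − a³) = (4.83×10^-4)·(4π/3)·((0.203)³ − (0.119)³) = 1.352×10^-5 C.
Applying ∮E·dA = Q_enc/ε₀ with Φ = E(4πr²):
E = k|Q_enc|/r² = (8.99×10^9)(1.352×10^-5)/(0.462)² = 5.69×10^5 N/C.

|E| = 5.69e5 V/m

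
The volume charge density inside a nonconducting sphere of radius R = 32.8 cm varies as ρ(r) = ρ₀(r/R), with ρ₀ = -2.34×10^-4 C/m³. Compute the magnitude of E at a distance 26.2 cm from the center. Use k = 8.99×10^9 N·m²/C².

Use a concentric Gaussian sphere at r = 26.2 cm (r < R).
Q_enc = ∫₀^r ρ(r')·4πr'² dr' = (4πρ₀/R) ∫₀^r r'^3 dr' = 4πρ₀ r^4/(4·R) = -1.056×10^-5 C.
Gauss's law: E·4πr² = Q_enc/ε₀.
E = k|Q_enc|/r² = (8.99×10^9)(1.056e-5)/(0.262)² = 1.38×10^6 N/C.

E ≈ 1.38×10^6 N/C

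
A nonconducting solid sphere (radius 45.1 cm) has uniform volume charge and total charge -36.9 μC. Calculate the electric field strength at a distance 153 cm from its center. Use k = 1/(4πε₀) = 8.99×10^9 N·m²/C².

1.42e5 N/C

By spherical symmetry E is radial; choose a Gaussian sphere of radius r = 153 cm (r > R, so the entire charge is enclosed).
Q_enc = -36.9 μC = -3.69e-5 C.
Gauss's law: E·4πr² = Q_enc/ε₀.
E = k|Q_enc|/r² = (8.99×10^9)(3.69e-5)/(1.53)² = 1.42e5 N/C.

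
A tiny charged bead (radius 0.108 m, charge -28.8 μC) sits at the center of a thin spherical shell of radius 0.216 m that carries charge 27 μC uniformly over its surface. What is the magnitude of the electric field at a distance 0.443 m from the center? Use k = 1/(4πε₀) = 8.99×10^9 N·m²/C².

By spherical symmetry E is radial; choose a Gaussian sphere of radius r = 0.443 m (r > 0.216 m, enclosing both).
Q_enc = (-28.8 μC) + (27 μC) = -1.80×10^-6 C.
By Gauss's law, ∮E·dA = E·4πr² = Q_enc/ε₀.
E = k|Q_enc|/r² = (8.99×10^9)(1.80×10^-6)/(0.443)² = 8.25×10^4 N/C.

8.25×10^4 N/C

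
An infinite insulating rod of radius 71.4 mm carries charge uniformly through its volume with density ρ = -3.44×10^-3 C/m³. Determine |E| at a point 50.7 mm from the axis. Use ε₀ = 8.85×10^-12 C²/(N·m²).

E ≈ 9.85e6 N/C

Take a coaxial cylindrical Gaussian surface of radius r = 50.7 mm and length L (r < R).
Charge inside radius r per length L is ρ·πr²·L, so λ_enc = ρπr² = -2.778×10^-5 C/m.
By Gauss's law (flux through the curved wall only), E·2πrL = λ_enc L/ε₀.
E = |λ_enc|/(2πε₀r) = (2.778e-5)/(2π·8.85×10^-12·0.0507) = 9.85×10^6 N/C.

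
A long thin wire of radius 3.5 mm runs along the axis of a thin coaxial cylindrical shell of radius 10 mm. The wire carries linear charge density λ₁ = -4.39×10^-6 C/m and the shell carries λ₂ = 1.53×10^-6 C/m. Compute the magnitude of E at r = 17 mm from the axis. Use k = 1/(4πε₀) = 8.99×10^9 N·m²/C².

E = 3.02e6 N/C

Choose a coaxial cylinder of radius r = 17 mm (arbitrary length L) as the Gaussian surface (r > 10 mm, enclosing both).
λ_enc = λ₁ + λ₂ = (-4.39e-6) + (1.53×10^-6) = -2.86e-6 C/m.
Gauss's law: E·2πrL = λ_enc L/ε₀.
E = 2k|λ_enc|/r = 2(8.99×10^9)(2.86e-6)/(0.017) = 3.02×10^6 N/C.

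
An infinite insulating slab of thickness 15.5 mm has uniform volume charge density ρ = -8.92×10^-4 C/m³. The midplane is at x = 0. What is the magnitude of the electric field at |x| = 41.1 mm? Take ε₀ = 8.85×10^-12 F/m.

The point |x| = 41.1 mm lies outside the slab (half-thickness 0.00775 m). A symmetric pillbox spanning the full slab encloses Q_enc = ρ·d·A.
Flux = 2EA ⇒ E = |ρ|d/(2ε₀), independent of distance outside.
E = (8.92e-4)(0.0155)/(2·8.85×10^-12) = 7.81×10^5 N/C.

|E| = 7.81×10^5 N/C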